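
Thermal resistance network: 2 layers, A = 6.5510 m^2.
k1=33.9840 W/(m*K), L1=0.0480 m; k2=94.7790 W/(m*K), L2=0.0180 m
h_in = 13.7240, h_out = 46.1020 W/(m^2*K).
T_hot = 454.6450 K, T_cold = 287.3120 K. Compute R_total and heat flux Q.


R_conv_in = 1/(13.7240*6.5510) = 0.0111
R_1 = 0.0480/(33.9840*6.5510) = 0.0002
R_2 = 0.0180/(94.7790*6.5510) = 2.8990e-05
R_conv_out = 1/(46.1020*6.5510) = 0.0033
R_total = 0.0147 K/W
Q = 167.3330 / 0.0147 = 11399.9206 W

R_total = 0.0147 K/W, Q = 11399.9206 W


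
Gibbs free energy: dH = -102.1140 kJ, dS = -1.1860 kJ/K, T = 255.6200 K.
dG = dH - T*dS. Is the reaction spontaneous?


T*dS = 255.6200 * -1.1860 = -303.1653 kJ
dG = -102.1140 + 303.1653 = 201.0513 kJ (non-spontaneous)

dG = 201.0513 kJ, non-spontaneous


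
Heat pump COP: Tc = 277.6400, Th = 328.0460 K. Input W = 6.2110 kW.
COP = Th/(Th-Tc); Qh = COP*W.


COP = 328.0460 / 50.4060 = 6.5081
Qh = 6.5081 * 6.2110 = 40.4217 kW

COP = 6.5081, Qh = 40.4217 kW


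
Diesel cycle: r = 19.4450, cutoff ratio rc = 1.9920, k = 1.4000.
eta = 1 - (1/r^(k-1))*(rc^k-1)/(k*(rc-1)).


r^(k-1) = 3.2774
rc^k = 2.6242
eta = 0.6431 = 64.3147%

64.3147%


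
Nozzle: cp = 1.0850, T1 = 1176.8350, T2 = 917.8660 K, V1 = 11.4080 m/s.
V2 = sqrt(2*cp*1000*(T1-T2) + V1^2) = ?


dT = 258.9690 K
2*cp*1000*dT = 561962.7300
V1^2 = 130.1425
V2 = sqrt(562092.8725) = 749.7285 m/s

749.7285 m/s


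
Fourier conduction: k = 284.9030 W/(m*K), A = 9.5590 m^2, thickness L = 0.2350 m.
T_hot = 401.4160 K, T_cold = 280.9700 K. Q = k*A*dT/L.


dT = 120.4460 K
Q = 284.9030 * 9.5590 * 120.4460 / 0.2350 = 1395834.7412 W

1395834.7412 W


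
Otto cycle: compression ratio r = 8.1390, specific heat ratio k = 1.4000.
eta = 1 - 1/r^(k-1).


r^(k-1) = 2.3133
eta = 1 - 1/2.3133 = 0.5677 = 56.7714%

56.7714%


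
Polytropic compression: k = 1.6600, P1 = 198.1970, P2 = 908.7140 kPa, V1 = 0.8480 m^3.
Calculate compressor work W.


(k-1)/k = 0.3976
(P2/P1)^exp = 1.8321
W = 2.5152 * 198.1970 * 0.8480 * (1.8321 - 1) = 351.7297 kJ

351.7297 kJ


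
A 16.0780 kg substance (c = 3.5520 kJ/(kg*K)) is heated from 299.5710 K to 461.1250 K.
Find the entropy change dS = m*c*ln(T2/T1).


T2/T1 = 1.5393
ln(T2/T1) = 0.4313
dS = 16.0780 * 3.5520 * 0.4313 = 24.6321 kJ/K

24.6321 kJ/K


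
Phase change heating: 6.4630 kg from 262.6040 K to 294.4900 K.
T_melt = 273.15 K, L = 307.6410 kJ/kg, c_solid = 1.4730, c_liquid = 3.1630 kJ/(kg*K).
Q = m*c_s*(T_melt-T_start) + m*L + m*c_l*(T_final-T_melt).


Q1 (sensible, solid) = 6.4630 * 1.4730 * 10.5460 = 100.3979 kJ
Q2 (latent) = 6.4630 * 307.6410 = 1988.2838 kJ
Q3 (sensible, liquid) = 6.4630 * 3.1630 * 21.3400 = 436.2423 kJ
Q_total = 2524.9240 kJ

2524.9240 kJ


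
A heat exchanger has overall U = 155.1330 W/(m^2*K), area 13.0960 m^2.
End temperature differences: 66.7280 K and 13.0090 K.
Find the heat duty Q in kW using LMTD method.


LMTD = 32.8560 K
Q = 155.1330 * 13.0960 * 32.8560 = 66750.9536 W = 66.7510 kW

66.7510 kW


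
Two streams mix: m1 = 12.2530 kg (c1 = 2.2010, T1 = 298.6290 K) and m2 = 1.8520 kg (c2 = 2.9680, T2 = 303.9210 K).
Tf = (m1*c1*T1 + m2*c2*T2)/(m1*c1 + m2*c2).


num = 9724.2551
den = 32.4656
Tf = 299.5250 K

299.5250 K


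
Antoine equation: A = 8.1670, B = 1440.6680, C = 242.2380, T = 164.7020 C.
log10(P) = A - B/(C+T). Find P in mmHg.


C+T = 406.9400
B/(C+T) = 3.5402
log10(P) = 8.1670 - 3.5402 = 4.6268
P = 10^4.6268 = 42340.2366 mmHg

42340.2366 mmHg


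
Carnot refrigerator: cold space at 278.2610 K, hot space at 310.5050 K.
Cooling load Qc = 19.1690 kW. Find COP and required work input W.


COP = 278.2610 / 32.2440 = 8.6299
W = 19.1690 / 8.6299 = 2.2212 kW

COP = 8.6299, W = 2.2212 kW


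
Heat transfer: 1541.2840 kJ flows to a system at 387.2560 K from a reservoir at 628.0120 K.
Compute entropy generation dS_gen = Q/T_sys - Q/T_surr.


dS_sys = 1541.2840/387.2560 = 3.9800 kJ/K
dS_surr = -1541.2840/628.0120 = -2.4542 kJ/K
dS_gen = 3.9800 - 2.4542 = 1.5258 kJ/K (irreversible)

dS_gen = 1.5258 kJ/K, irreversible


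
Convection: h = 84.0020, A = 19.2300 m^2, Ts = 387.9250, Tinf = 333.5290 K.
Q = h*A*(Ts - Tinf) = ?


dT = 54.3960 K
Q = 84.0020 * 19.2300 * 54.3960 = 87869.0388 W

87869.0388 W


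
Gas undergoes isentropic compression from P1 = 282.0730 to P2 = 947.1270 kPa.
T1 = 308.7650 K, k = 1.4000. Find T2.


(k-1)/k = 0.2857
(P2/P1)^exp = 1.4135
T2 = 308.7650 * 1.4135 = 436.4426 K

436.4426 K


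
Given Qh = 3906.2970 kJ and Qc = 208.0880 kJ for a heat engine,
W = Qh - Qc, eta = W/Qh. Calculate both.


W = 3906.2970 - 208.0880 = 3698.2090 kJ
eta = 3698.2090 / 3906.2970 = 0.9467 = 94.6730%

W = 3698.2090 kJ, eta = 94.6730%


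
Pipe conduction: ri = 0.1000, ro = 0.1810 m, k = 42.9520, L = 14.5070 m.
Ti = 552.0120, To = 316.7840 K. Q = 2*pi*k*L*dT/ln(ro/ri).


dT = 235.2280 K
ln(ro/ri) = 0.5933
Q = 2*pi*42.9520*14.5070*235.2280 / 0.5933 = 1552157.8577 W

1552157.8577 W


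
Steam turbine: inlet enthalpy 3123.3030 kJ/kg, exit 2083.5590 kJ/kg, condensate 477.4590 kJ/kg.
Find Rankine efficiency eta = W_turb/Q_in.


W = 1039.7440 kJ/kg
Q_in = 2645.8440 kJ/kg
eta = 0.3930 = 39.2973%

eta = 39.2973%


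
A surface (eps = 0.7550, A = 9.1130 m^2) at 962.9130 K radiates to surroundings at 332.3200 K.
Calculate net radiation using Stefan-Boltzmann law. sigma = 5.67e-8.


T^4 = 8.5970e+11
Tsurr^4 = 1.2196e+10
Q = 0.7550 * 5.67e-8 * 9.1130 * 8.4751e+11 = 330623.9474 W

330623.9474 W


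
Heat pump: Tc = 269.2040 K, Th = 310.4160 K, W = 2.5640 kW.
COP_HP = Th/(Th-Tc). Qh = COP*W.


COP = 310.4160 / 41.2120 = 7.5322
Qh = 7.5322 * 2.5640 = 19.3125 kW

COP = 7.5322, Qh = 19.3125 kW


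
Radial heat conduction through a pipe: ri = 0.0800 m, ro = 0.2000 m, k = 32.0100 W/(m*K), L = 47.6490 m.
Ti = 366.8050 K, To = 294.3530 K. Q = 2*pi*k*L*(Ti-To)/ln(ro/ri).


dT = 72.4520 K
ln(ro/ri) = 0.9163
Q = 2*pi*32.0100*47.6490*72.4520 / 0.9163 = 757768.2729 W

757768.2729 W


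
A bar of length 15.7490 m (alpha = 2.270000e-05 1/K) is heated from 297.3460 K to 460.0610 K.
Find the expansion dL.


dT = 162.7150 K
dL = 2.270000e-05 * 15.7490 * 162.7150 = 0.058171 m
L_final = 15.807171 m

dL = 0.058171 m


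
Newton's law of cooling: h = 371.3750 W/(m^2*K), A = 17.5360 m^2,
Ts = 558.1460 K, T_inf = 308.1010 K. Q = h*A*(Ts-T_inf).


dT = 250.0450 K
Q = 371.3750 * 17.5360 * 250.0450 = 1628401.0594 W

1628401.0594 W


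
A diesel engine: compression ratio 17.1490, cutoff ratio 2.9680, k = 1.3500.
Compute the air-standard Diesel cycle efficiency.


r^(k-1) = 2.7039
rc^k = 4.3434
eta = 0.5346 = 53.4584%

53.4584%


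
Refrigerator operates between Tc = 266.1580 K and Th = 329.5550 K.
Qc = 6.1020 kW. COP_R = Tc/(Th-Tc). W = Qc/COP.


COP = 266.1580 / 63.3970 = 4.1983
W = 6.1020 / 4.1983 = 1.4535 kW

COP = 4.1983, W = 1.4535 kW


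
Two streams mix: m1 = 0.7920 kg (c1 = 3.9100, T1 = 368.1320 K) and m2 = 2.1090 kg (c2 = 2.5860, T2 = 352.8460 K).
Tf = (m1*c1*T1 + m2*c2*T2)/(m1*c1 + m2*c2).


num = 3064.3794
den = 8.5506
Tf = 358.3820 K

358.3820 K


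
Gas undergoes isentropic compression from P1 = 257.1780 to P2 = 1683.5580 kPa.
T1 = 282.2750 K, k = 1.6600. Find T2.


(k-1)/k = 0.3976
(P2/P1)^exp = 2.1107
T2 = 282.2750 * 2.1107 = 595.8046 K

595.8046 K


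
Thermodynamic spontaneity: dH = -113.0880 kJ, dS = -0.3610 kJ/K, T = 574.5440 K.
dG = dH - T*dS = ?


T*dS = 574.5440 * -0.3610 = -207.4104 kJ
dG = -113.0880 + 207.4104 = 94.3224 kJ (non-spontaneous)

dG = 94.3224 kJ, non-spontaneous


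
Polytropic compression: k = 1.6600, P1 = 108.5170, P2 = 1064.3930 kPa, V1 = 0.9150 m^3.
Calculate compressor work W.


(k-1)/k = 0.3976
(P2/P1)^exp = 2.4789
W = 2.5152 * 108.5170 * 0.9150 * (2.4789 - 1) = 369.3266 kJ

369.3266 kJ


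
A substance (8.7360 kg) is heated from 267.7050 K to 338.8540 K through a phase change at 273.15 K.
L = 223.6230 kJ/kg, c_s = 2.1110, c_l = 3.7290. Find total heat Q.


Q1 (sensible, solid) = 8.7360 * 2.1110 * 5.4450 = 100.4150 kJ
Q2 (latent) = 8.7360 * 223.6230 = 1953.5705 kJ
Q3 (sensible, liquid) = 8.7360 * 3.7290 * 65.7040 = 2140.4092 kJ
Q_total = 4194.3948 kJ

4194.3948 kJ


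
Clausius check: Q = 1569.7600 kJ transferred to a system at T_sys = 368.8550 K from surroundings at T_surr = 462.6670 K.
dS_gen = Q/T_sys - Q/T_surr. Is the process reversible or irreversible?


dS_sys = 1569.7600/368.8550 = 4.2558 kJ/K
dS_surr = -1569.7600/462.6670 = -3.3929 kJ/K
dS_gen = 4.2558 - 3.3929 = 0.8629 kJ/K (irreversible)

dS_gen = 0.8629 kJ/K, irreversible


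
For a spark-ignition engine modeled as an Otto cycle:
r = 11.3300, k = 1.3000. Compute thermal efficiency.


r^(k-1) = 2.0714
eta = 1 - 1/2.0714 = 0.5172 = 51.7240%

51.7240%


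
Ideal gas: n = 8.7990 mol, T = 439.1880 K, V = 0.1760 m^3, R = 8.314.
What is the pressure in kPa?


P = nRT/V = 8.7990 * 8.314 * 439.1880 / 0.1760
= 32128.7481 / 0.1760 = 182549.7050 Pa = 182.5497 kPa

182.5497 kPa


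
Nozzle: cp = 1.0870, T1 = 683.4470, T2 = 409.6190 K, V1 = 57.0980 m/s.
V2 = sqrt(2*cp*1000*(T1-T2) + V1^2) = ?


dT = 273.8280 K
2*cp*1000*dT = 595302.0720
V1^2 = 3260.1816
V2 = sqrt(598562.2536) = 773.6681 m/s

773.6681 m/s


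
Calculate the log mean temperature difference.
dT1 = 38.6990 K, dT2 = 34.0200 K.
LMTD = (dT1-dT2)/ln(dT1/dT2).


dT1/dT2 = 1.1375
ln(dT1/dT2) = 0.1289
LMTD = 4.6790 / 0.1289 = 36.3093 K

36.3093 K


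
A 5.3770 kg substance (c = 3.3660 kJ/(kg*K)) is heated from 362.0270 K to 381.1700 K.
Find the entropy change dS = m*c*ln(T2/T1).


T2/T1 = 1.0529
ln(T2/T1) = 0.0515
dS = 5.3770 * 3.3660 * 0.0515 = 0.9326 kJ/K

0.9326 kJ/K


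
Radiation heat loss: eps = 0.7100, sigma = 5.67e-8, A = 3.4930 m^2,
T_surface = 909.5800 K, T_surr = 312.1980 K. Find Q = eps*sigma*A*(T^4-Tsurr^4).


T^4 = 6.8448e+11
Tsurr^4 = 9.4999e+09
Q = 0.7100 * 5.67e-8 * 3.4930 * 6.7498e+11 = 94914.7764 W

94914.7764 W


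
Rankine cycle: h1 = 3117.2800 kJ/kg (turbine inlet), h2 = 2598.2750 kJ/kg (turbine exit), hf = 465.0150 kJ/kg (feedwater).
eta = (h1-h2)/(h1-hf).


W = 519.0050 kJ/kg
Q_in = 2652.2650 kJ/kg
eta = 0.1957 = 19.5684%

eta = 19.5684%


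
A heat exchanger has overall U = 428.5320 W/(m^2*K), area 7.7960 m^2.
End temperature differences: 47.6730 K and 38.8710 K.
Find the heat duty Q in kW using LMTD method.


LMTD = 43.1224 K
Q = 428.5320 * 7.7960 * 43.1224 = 144064.7909 W = 144.0648 kW

144.0648 kW


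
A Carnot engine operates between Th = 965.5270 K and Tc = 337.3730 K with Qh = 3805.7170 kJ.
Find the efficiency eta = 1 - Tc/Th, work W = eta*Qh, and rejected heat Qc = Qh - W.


eta = 1 - 337.3730/965.5270 = 0.6506
W = 0.6506 * 3805.7170 = 2475.9291 kJ
Qc = 3805.7170 - 2475.9291 = 1329.7879 kJ

eta = 65.0581%, W = 2475.9291 kJ, Qc = 1329.7879 kJ


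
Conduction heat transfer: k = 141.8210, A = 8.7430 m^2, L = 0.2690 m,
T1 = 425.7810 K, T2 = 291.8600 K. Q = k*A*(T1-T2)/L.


dT = 133.9210 K
Q = 141.8210 * 8.7430 * 133.9210 / 0.2690 = 617301.6322 W

617301.6322 W


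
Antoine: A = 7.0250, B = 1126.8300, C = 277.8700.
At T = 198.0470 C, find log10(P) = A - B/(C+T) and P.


C+T = 475.9170
B/(C+T) = 2.3677
log10(P) = 7.0250 - 2.3677 = 4.6573
P = 10^4.6573 = 45425.2398 mmHg

45425.2398 mmHg


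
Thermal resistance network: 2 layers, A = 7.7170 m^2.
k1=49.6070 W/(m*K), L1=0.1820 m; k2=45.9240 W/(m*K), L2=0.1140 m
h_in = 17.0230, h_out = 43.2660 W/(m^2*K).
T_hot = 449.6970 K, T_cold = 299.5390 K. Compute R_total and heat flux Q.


R_conv_in = 1/(17.0230*7.7170) = 0.0076
R_1 = 0.1820/(49.6070*7.7170) = 0.0005
R_2 = 0.1140/(45.9240*7.7170) = 0.0003
R_conv_out = 1/(43.2660*7.7170) = 0.0030
R_total = 0.0114 K/W
Q = 150.1580 / 0.0114 = 13166.6226 W

R_total = 0.0114 K/W, Q = 13166.6226 W


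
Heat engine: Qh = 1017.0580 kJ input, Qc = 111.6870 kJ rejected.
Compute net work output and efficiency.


W = 1017.0580 - 111.6870 = 905.3710 kJ
eta = 905.3710 / 1017.0580 = 0.8902 = 89.0186%

W = 905.3710 kJ, eta = 89.0186%


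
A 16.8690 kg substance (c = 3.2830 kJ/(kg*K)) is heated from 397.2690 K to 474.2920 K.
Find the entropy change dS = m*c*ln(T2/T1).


T2/T1 = 1.1939
ln(T2/T1) = 0.1772
dS = 16.8690 * 3.2830 * 0.1772 = 9.8140 kJ/K

9.8140 kJ/K


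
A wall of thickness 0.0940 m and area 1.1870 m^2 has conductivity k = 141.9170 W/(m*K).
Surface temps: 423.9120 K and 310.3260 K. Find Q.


dT = 113.5860 K
Q = 141.9170 * 1.1870 * 113.5860 / 0.0940 = 203555.1493 W

203555.1493 W


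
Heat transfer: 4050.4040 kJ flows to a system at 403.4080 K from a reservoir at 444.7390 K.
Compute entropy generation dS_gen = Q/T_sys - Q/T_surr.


dS_sys = 4050.4040/403.4080 = 10.0405 kJ/K
dS_surr = -4050.4040/444.7390 = -9.1074 kJ/K
dS_gen = 10.0405 - 9.1074 = 0.9331 kJ/K (irreversible)

dS_gen = 0.9331 kJ/K, irreversible


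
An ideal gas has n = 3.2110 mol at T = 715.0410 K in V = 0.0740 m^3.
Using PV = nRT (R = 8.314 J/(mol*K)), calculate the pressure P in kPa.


P = nRT/V = 3.2110 * 8.314 * 715.0410 / 0.0740
= 19088.9162 / 0.0740 = 257958.3264 Pa = 257.9583 kPa

257.9583 kPa


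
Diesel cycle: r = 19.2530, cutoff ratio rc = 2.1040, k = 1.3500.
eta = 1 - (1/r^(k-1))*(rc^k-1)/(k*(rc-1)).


r^(k-1) = 2.8156
rc^k = 2.7297
eta = 0.5878 = 58.7819%

58.7819%


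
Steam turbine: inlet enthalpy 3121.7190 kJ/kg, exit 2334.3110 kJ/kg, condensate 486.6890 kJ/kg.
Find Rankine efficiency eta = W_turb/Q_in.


W = 787.4080 kJ/kg
Q_in = 2635.0300 kJ/kg
eta = 0.2988 = 29.8823%

eta = 29.8823%


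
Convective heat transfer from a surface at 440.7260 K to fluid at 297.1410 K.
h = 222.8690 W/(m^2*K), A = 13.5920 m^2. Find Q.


dT = 143.5850 K
Q = 222.8690 * 13.5920 * 143.5850 = 434952.7718 W

434952.7718 W


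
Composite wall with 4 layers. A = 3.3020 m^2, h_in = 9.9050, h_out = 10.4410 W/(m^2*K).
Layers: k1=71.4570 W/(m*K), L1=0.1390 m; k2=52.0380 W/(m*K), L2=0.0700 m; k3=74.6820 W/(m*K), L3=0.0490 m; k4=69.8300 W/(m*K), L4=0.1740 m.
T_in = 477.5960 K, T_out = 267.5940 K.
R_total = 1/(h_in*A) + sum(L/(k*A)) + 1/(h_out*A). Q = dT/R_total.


R_conv_in = 1/(9.9050*3.3020) = 0.0306
R_1 = 0.1390/(71.4570*3.3020) = 0.0006
R_2 = 0.0700/(52.0380*3.3020) = 0.0004
R_3 = 0.0490/(74.6820*3.3020) = 0.0002
R_4 = 0.1740/(69.8300*3.3020) = 0.0008
R_conv_out = 1/(10.4410*3.3020) = 0.0290
R_total = 0.0615 K/W
Q = 210.0020 / 0.0615 = 3412.9750 W

R_total = 0.0615 K/W, Q = 3412.9750 W


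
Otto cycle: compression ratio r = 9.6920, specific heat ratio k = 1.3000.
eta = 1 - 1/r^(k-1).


r^(k-1) = 1.9766
eta = 1 - 1/1.9766 = 0.4941 = 49.4087%

49.4087%


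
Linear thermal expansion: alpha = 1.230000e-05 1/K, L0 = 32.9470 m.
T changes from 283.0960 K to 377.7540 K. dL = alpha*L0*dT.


dT = 94.6580 K
dL = 1.230000e-05 * 32.9470 * 94.6580 = 0.038360 m
L_final = 32.985360 m

dL = 0.038360 m


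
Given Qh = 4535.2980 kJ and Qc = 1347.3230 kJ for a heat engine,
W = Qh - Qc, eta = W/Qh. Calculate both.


W = 4535.2980 - 1347.3230 = 3187.9750 kJ
eta = 3187.9750 / 4535.2980 = 0.7029 = 70.2925%

W = 3187.9750 kJ, eta = 70.2925%


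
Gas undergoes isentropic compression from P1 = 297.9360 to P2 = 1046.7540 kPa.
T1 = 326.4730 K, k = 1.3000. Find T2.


(k-1)/k = 0.2308
(P2/P1)^exp = 1.3364
T2 = 326.4730 * 1.3364 = 436.2978 K

436.2978 K


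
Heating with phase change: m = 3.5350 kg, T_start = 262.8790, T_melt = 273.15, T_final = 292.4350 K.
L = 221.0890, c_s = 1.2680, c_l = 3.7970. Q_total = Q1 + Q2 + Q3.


Q1 (sensible, solid) = 3.5350 * 1.2680 * 10.2710 = 46.0385 kJ
Q2 (latent) = 3.5350 * 221.0890 = 781.5496 kJ
Q3 (sensible, liquid) = 3.5350 * 3.7970 * 19.2850 = 258.8509 kJ
Q_total = 1086.4390 kJ

1086.4390 kJ


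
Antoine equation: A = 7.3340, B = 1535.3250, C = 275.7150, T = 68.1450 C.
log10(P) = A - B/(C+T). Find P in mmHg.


C+T = 343.8600
B/(C+T) = 4.4650
log10(P) = 7.3340 - 4.4650 = 2.8690
P = 10^2.8690 = 739.6543 mmHg

739.6543 mmHg


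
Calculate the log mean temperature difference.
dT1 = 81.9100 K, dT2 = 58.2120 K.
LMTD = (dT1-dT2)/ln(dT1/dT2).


dT1/dT2 = 1.4071
ln(dT1/dT2) = 0.3415
LMTD = 23.6980 / 0.3415 = 69.3878 K

69.3878 K


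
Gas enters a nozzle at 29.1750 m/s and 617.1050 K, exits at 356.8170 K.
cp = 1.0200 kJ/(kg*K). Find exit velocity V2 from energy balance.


dT = 260.2880 K
2*cp*1000*dT = 530987.5200
V1^2 = 851.1806
V2 = sqrt(531838.7006) = 729.2727 m/s

729.2727 m/s


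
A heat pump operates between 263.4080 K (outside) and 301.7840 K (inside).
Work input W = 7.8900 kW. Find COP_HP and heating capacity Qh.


COP = 301.7840 / 38.3760 = 7.8639
Qh = 7.8639 * 7.8900 = 62.0460 kW

COP = 7.8639, Qh = 62.0460 kW


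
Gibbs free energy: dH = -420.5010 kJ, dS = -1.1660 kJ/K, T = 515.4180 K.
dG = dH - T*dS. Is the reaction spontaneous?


T*dS = 515.4180 * -1.1660 = -600.9774 kJ
dG = -420.5010 + 600.9774 = 180.4764 kJ (non-spontaneous)

dG = 180.4764 kJ, non-spontaneous


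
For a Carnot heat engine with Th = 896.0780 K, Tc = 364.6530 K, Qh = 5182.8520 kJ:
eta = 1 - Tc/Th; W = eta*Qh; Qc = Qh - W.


eta = 1 - 364.6530/896.0780 = 0.5931
W = 0.5931 * 5182.8520 = 3073.7247 kJ
Qc = 5182.8520 - 3073.7247 = 2109.1273 kJ

eta = 59.3057%, W = 3073.7247 kJ, Qc = 2109.1273 kJ


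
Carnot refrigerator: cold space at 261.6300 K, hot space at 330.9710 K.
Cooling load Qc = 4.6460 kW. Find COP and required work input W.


COP = 261.6300 / 69.3410 = 3.7731
W = 4.6460 / 3.7731 = 1.2314 kW

COP = 3.7731, W = 1.2314 kW


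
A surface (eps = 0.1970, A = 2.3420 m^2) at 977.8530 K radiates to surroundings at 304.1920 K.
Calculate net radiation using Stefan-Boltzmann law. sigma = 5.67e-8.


T^4 = 9.1431e+11
Tsurr^4 = 8.5623e+09
Q = 0.1970 * 5.67e-8 * 2.3420 * 9.0575e+11 = 23694.3193 W

23694.3193 W


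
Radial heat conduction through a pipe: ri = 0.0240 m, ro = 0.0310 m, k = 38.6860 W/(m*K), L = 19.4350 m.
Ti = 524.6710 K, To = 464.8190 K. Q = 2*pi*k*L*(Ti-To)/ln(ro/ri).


dT = 59.8520 K
ln(ro/ri) = 0.2559
Q = 2*pi*38.6860*19.4350*59.8520 / 0.2559 = 1104765.2006 W

1104765.2006 W


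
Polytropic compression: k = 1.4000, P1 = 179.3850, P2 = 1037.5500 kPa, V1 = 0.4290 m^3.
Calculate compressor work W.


(k-1)/k = 0.2857
(P2/P1)^exp = 1.6511
W = 3.5000 * 179.3850 * 0.4290 * (1.6511 - 1) = 175.3763 kJ

175.3763 kJ


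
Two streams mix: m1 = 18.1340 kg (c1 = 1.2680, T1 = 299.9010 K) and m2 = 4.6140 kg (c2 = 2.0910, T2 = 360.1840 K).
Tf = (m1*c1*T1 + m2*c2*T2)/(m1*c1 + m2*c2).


num = 10370.9071
den = 32.6418
Tf = 317.7187 K

317.7187 K


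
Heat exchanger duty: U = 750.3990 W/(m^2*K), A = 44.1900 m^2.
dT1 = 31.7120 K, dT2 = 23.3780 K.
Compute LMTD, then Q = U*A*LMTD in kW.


LMTD = 27.3336 K
Q = 750.3990 * 44.1900 * 27.3336 = 906384.9329 W = 906.3849 kW

906.3849 kW


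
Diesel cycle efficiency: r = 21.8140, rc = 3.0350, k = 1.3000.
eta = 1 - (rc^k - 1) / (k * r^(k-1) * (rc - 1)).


r^(k-1) = 2.5213
rc^k = 4.2345
eta = 0.5151 = 51.5064%

51.5064%


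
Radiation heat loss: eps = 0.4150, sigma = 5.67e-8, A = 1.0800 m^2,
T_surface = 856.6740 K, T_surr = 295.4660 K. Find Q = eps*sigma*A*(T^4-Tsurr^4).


T^4 = 5.3860e+11
Tsurr^4 = 7.6213e+09
Q = 0.4150 * 5.67e-8 * 1.0800 * 5.3097e+11 = 13493.6032 W

13493.6032 W


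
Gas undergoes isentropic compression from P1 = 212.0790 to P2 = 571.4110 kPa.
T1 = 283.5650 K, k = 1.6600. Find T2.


(k-1)/k = 0.3976
(P2/P1)^exp = 1.4830
T2 = 283.5650 * 1.4830 = 420.5288 K

420.5288 K


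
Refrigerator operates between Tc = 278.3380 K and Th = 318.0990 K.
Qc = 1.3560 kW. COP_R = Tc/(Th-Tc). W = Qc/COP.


COP = 278.3380 / 39.7610 = 7.0003
W = 1.3560 / 7.0003 = 0.1937 kW

COP = 7.0003, W = 0.1937 kW


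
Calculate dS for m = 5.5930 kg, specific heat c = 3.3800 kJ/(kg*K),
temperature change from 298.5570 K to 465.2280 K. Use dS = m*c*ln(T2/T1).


T2/T1 = 1.5583
ln(T2/T1) = 0.4436
dS = 5.5930 * 3.3800 * 0.4436 = 8.3853 kJ/K

8.3853 kJ/K


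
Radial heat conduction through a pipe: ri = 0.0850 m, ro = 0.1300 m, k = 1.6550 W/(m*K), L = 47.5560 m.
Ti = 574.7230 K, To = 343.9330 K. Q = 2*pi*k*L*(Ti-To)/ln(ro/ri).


dT = 230.7900 K
ln(ro/ri) = 0.4249
Q = 2*pi*1.6550*47.5560*230.7900 / 0.4249 = 268615.2214 W

268615.2214 W


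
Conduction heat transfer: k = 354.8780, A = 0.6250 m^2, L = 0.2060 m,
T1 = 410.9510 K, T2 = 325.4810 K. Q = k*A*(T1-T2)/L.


dT = 85.4700 K
Q = 354.8780 * 0.6250 * 85.4700 / 0.2060 = 92024.9474 W

92024.9474 W


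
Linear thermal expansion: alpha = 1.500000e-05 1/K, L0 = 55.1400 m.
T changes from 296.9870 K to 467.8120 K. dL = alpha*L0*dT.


dT = 170.8250 K
dL = 1.500000e-05 * 55.1400 * 170.8250 = 0.141289 m
L_final = 55.281289 m

dL = 0.141289 m


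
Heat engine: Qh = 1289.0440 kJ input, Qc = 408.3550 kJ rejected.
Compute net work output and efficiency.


W = 1289.0440 - 408.3550 = 880.6890 kJ
eta = 880.6890 / 1289.0440 = 0.6832 = 68.3211%

W = 880.6890 kJ, eta = 68.3211%


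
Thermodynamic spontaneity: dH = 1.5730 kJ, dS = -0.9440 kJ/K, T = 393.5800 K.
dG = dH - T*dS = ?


T*dS = 393.5800 * -0.9440 = -371.5395 kJ
dG = 1.5730 + 371.5395 = 373.1125 kJ (non-spontaneous)

dG = 373.1125 kJ, non-spontaneous


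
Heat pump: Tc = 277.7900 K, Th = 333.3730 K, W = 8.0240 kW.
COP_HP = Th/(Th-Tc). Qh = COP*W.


COP = 333.3730 / 55.5830 = 5.9978
Qh = 5.9978 * 8.0240 = 48.1260 kW

COP = 5.9978, Qh = 48.1260 kW


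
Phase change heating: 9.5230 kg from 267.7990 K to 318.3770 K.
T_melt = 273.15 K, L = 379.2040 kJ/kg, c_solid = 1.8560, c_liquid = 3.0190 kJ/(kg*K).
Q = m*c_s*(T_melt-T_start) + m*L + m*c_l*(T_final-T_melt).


Q1 (sensible, solid) = 9.5230 * 1.8560 * 5.3510 = 94.5773 kJ
Q2 (latent) = 9.5230 * 379.2040 = 3611.1597 kJ
Q3 (sensible, liquid) = 9.5230 * 3.0190 * 45.2270 = 1300.2734 kJ
Q_total = 5006.0103 kJ

5006.0103 kJ


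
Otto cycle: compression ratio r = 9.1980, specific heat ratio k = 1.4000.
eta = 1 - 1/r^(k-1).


r^(k-1) = 2.4293
eta = 1 - 1/2.4293 = 0.5884 = 58.8355%

58.8355%


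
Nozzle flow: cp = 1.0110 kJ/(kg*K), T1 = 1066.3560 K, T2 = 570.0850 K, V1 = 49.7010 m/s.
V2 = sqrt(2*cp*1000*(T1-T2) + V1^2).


dT = 496.2710 K
2*cp*1000*dT = 1003459.9620
V1^2 = 2470.1894
V2 = sqrt(1005930.1514) = 1002.9607 m/s

1002.9607 m/s


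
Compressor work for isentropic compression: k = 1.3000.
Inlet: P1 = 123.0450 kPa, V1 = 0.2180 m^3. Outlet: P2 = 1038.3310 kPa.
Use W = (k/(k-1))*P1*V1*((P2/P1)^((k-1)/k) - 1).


(k-1)/k = 0.2308
(P2/P1)^exp = 1.6359
W = 4.3333 * 123.0450 * 0.2180 * (1.6359 - 1) = 73.9140 kJ

73.9140 kJ


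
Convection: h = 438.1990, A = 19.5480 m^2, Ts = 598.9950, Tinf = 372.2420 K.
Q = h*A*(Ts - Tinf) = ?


dT = 226.7530 K
Q = 438.1990 * 19.5480 * 226.7530 = 1942346.7090 W

1942346.7090 W


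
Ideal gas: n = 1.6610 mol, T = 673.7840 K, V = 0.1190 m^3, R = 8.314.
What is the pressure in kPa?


P = nRT/V = 1.6610 * 8.314 * 673.7840 / 0.1190
= 9304.6565 / 0.1190 = 78190.3910 Pa = 78.1904 kPa

78.1904 kPa


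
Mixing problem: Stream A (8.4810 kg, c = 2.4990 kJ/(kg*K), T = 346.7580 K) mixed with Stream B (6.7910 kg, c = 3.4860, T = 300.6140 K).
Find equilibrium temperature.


num = 14465.7589
den = 44.8674
Tf = 322.4110 K

322.4110 K


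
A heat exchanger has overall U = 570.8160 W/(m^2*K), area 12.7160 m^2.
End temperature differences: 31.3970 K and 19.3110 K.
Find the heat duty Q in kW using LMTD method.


LMTD = 24.8664 K
Q = 570.8160 * 12.7160 * 24.8664 = 180492.6411 W = 180.4926 kW

180.4926 kW


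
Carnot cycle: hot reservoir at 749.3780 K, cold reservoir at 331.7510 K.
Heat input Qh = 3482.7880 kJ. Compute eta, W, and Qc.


eta = 1 - 331.7510/749.3780 = 0.5573
W = 0.5573 * 3482.7880 = 1940.9514 kJ
Qc = 3482.7880 - 1940.9514 = 1541.8366 kJ

eta = 55.7298%, W = 1940.9514 kJ, Qc = 1541.8366 kJ


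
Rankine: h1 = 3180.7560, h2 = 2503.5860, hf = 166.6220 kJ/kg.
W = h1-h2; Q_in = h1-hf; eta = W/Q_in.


W = 677.1700 kJ/kg
Q_in = 3014.1340 kJ/kg
eta = 0.2247 = 22.4665%

eta = 22.4665%


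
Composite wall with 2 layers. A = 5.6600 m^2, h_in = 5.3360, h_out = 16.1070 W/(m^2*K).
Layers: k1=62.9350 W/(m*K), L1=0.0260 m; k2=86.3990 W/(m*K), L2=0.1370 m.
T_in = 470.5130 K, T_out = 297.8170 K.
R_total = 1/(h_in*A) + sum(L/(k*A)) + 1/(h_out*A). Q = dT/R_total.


R_conv_in = 1/(5.3360*5.6600) = 0.0331
R_1 = 0.0260/(62.9350*5.6600) = 7.2990e-05
R_2 = 0.1370/(86.3990*5.6600) = 0.0003
R_conv_out = 1/(16.1070*5.6600) = 0.0110
R_total = 0.0444 K/W
Q = 172.6960 / 0.0444 = 3886.6745 W

R_total = 0.0444 K/W, Q = 3886.6745 W


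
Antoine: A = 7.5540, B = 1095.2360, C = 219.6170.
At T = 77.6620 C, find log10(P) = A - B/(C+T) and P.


C+T = 297.2790
B/(C+T) = 3.6842
log10(P) = 7.5540 - 3.6842 = 3.8698
P = 10^3.8698 = 7409.6487 mmHg

7409.6487 mmHg


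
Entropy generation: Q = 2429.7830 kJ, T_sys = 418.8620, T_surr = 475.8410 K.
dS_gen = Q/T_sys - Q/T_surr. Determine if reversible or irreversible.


dS_sys = 2429.7830/418.8620 = 5.8009 kJ/K
dS_surr = -2429.7830/475.8410 = -5.1063 kJ/K
dS_gen = 5.8009 - 5.1063 = 0.6946 kJ/K (irreversible)

dS_gen = 0.6946 kJ/K, irreversible


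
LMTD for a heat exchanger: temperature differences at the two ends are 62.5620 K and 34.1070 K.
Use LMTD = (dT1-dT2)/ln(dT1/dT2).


dT1/dT2 = 1.8343
ln(dT1/dT2) = 0.6067
LMTD = 28.4550 / 0.6067 = 46.9047 K

46.9047 K


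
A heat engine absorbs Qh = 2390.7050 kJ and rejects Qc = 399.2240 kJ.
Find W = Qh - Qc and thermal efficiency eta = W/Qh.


W = 2390.7050 - 399.2240 = 1991.4810 kJ
eta = 1991.4810 / 2390.7050 = 0.8330 = 83.3010%

W = 1991.4810 kJ, eta = 83.3010%


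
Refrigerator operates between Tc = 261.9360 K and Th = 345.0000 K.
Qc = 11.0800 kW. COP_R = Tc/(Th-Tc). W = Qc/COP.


COP = 261.9360 / 83.0640 = 3.1534
W = 11.0800 / 3.1534 = 3.5136 kW

COP = 3.1534, W = 3.5136 kW


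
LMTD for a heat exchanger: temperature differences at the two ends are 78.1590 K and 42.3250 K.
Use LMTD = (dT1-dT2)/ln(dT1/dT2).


dT1/dT2 = 1.8466
ln(dT1/dT2) = 0.6134
LMTD = 35.8340 / 0.6134 = 58.4218 K

58.4218 K


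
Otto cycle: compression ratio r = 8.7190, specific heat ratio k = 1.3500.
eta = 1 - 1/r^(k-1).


r^(k-1) = 2.1338
eta = 1 - 1/2.1338 = 0.5314 = 53.1363%

53.1363%


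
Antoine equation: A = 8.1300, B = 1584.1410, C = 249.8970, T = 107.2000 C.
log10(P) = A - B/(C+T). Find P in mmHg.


C+T = 357.0970
B/(C+T) = 4.4362
log10(P) = 8.1300 - 4.4362 = 3.6938
P = 10^3.6938 = 4941.2360 mmHg

4941.2360 mmHg


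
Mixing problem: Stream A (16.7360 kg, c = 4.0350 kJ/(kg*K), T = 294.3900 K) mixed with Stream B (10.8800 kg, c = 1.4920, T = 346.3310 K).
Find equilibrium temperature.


num = 25502.0633
den = 83.7627
Tf = 304.4560 K

304.4560 K


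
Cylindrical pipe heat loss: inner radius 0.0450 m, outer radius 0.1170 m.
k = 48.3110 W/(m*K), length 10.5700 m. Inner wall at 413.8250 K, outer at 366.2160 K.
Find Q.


dT = 47.6090 K
ln(ro/ri) = 0.9555
Q = 2*pi*48.3110*10.5700*47.6090 / 0.9555 = 159865.2418 W

159865.2418 W


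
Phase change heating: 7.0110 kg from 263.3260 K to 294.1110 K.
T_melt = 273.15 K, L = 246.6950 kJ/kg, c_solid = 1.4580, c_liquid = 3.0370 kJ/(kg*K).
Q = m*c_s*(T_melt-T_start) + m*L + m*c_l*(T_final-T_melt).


Q1 (sensible, solid) = 7.0110 * 1.4580 * 9.8240 = 100.4213 kJ
Q2 (latent) = 7.0110 * 246.6950 = 1729.5786 kJ
Q3 (sensible, liquid) = 7.0110 * 3.0370 * 20.9610 = 446.3101 kJ
Q_total = 2276.3101 kJ

2276.3101 kJ


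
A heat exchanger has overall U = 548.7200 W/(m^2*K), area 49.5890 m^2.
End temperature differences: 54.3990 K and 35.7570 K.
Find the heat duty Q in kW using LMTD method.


LMTD = 44.4281 K
Q = 548.7200 * 49.5890 * 44.4281 = 1208908.5724 W = 1208.9086 kW

1208.9086 kW


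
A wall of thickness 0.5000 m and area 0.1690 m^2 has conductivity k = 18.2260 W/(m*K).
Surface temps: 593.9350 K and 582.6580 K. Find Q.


dT = 11.2770 K
Q = 18.2260 * 0.1690 * 11.2770 / 0.5000 = 69.4707 W

69.4707 W


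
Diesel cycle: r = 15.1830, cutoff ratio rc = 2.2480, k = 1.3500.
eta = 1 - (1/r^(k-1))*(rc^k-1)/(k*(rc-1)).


r^(k-1) = 2.5910
rc^k = 2.9849
eta = 0.5453 = 54.5318%

54.5318%


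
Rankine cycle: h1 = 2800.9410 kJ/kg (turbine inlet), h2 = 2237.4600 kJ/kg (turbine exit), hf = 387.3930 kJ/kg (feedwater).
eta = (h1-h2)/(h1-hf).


W = 563.4810 kJ/kg
Q_in = 2413.5480 kJ/kg
eta = 0.2335 = 23.3466%

eta = 23.3466%


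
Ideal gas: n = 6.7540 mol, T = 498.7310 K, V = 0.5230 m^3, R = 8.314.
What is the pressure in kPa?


P = nRT/V = 6.7540 * 8.314 * 498.7310 / 0.5230
= 28005.1202 / 0.5230 = 53547.0749 Pa = 53.5471 kPa

53.5471 kPa


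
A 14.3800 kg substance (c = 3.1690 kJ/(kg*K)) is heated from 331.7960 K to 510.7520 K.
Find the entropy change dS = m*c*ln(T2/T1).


T2/T1 = 1.5394
ln(T2/T1) = 0.4314
dS = 14.3800 * 3.1690 * 0.4314 = 19.6573 kJ/K

19.6573 kJ/K


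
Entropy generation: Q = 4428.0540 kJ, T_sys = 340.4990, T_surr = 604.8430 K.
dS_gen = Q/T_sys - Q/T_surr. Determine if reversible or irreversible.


dS_sys = 4428.0540/340.4990 = 13.0046 kJ/K
dS_surr = -4428.0540/604.8430 = -7.3210 kJ/K
dS_gen = 13.0046 - 7.3210 = 5.6836 kJ/K (irreversible)

dS_gen = 5.6836 kJ/K, irreversible


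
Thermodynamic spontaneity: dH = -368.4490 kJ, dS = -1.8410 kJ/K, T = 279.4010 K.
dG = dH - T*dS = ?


T*dS = 279.4010 * -1.8410 = -514.3772 kJ
dG = -368.4490 + 514.3772 = 145.9282 kJ (non-spontaneous)

dG = 145.9282 kJ, non-spontaneous


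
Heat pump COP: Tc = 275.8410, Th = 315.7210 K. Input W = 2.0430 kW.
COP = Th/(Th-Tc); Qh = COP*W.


COP = 315.7210 / 39.8800 = 7.9168
Qh = 7.9168 * 2.0430 = 16.1740 kW

COP = 7.9168, Qh = 16.1740 kW


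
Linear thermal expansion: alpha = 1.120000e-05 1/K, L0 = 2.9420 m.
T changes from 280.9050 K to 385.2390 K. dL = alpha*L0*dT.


dT = 104.3340 K
dL = 1.120000e-05 * 2.9420 * 104.3340 = 0.003438 m
L_final = 2.945438 m

dL = 0.003438 m


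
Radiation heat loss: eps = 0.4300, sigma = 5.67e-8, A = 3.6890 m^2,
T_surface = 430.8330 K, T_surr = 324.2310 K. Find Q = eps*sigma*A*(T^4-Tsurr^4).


T^4 = 3.4454e+10
Tsurr^4 = 1.1051e+10
Q = 0.4300 * 5.67e-8 * 3.6890 * 2.3402e+10 = 2104.8361 W

2104.8361 W


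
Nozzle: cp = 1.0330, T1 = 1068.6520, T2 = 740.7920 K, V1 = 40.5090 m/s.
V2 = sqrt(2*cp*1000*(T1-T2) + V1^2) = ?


dT = 327.8600 K
2*cp*1000*dT = 677358.7600
V1^2 = 1640.9791
V2 = sqrt(678999.7391) = 824.0144 m/s

824.0144 m/s


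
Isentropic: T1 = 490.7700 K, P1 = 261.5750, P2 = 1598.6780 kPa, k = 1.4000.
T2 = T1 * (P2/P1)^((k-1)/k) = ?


(k-1)/k = 0.2857
(P2/P1)^exp = 1.6773
T2 = 490.7700 * 1.6773 = 823.1832 K

823.1832 K


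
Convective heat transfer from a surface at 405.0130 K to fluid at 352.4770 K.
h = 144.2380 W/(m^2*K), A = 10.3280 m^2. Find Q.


dT = 52.5360 K
Q = 144.2380 * 10.3280 * 52.5360 = 78262.3572 W

78262.3572 W


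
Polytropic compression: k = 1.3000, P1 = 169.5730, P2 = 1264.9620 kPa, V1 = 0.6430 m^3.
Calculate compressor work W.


(k-1)/k = 0.2308
(P2/P1)^exp = 1.5900
W = 4.3333 * 169.5730 * 0.6430 * (1.5900 - 1) = 278.7672 kJ

278.7672 kJ


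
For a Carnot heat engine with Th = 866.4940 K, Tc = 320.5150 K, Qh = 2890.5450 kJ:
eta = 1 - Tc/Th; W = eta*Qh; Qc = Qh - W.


eta = 1 - 320.5150/866.4940 = 0.6301
W = 0.6301 * 2890.5450 = 1821.3362 kJ
Qc = 2890.5450 - 1821.3362 = 1069.2088 kJ

eta = 63.0101%, W = 1821.3362 kJ, Qc = 1069.2088 kJ


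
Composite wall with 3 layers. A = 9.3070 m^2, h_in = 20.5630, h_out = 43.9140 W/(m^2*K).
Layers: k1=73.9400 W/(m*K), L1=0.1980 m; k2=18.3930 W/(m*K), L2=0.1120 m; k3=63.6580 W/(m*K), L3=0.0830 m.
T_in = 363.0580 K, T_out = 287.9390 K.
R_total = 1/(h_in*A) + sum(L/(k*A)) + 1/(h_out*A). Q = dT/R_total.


R_conv_in = 1/(20.5630*9.3070) = 0.0052
R_1 = 0.1980/(73.9400*9.3070) = 0.0003
R_2 = 0.1120/(18.3930*9.3070) = 0.0007
R_3 = 0.0830/(63.6580*9.3070) = 0.0001
R_conv_out = 1/(43.9140*9.3070) = 0.0024
R_total = 0.0088 K/W
Q = 75.1190 / 0.0088 = 8581.0740 W

R_total = 0.0088 K/W, Q = 8581.0740 W


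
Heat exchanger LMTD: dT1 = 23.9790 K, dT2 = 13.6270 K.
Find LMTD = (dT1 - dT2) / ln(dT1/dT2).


dT1/dT2 = 1.7597
ln(dT1/dT2) = 0.5651
LMTD = 10.3520 / 0.5651 = 18.3181 K

18.3181 K


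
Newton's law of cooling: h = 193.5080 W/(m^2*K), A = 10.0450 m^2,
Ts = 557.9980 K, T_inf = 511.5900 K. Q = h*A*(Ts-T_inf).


dT = 46.4080 K
Q = 193.5080 * 10.0450 * 46.4080 = 90207.3070 W

90207.3070 W


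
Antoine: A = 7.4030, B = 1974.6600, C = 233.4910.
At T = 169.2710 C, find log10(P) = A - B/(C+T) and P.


C+T = 402.7620
B/(C+T) = 4.9028
log10(P) = 7.4030 - 4.9028 = 2.5002
P = 10^2.5002 = 316.3762 mmHg

316.3762 mmHg


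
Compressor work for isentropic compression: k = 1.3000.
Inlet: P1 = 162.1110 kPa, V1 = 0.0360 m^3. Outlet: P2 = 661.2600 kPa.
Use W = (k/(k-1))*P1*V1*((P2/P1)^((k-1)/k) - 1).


(k-1)/k = 0.2308
(P2/P1)^exp = 1.3832
W = 4.3333 * 162.1110 * 0.0360 * (1.3832 - 1) = 9.6919 kJ

9.6919 kJ


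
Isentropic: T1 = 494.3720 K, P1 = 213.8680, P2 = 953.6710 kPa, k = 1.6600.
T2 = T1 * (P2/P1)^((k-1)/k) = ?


(k-1)/k = 0.3976
(P2/P1)^exp = 1.8119
T2 = 494.3720 * 1.8119 = 895.7576 K

895.7576 K


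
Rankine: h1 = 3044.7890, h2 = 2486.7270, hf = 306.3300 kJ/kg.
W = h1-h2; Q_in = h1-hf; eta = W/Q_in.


W = 558.0620 kJ/kg
Q_in = 2738.4590 kJ/kg
eta = 0.2038 = 20.3787%

eta = 20.3787%


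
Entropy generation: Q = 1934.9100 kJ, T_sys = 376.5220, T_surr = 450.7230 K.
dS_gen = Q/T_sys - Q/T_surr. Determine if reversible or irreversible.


dS_sys = 1934.9100/376.5220 = 5.1389 kJ/K
dS_surr = -1934.9100/450.7230 = -4.2929 kJ/K
dS_gen = 5.1389 - 4.2929 = 0.8460 kJ/K (irreversible)

dS_gen = 0.8460 kJ/K, irreversible


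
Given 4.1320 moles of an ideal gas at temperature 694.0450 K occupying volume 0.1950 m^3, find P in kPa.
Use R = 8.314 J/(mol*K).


P = nRT/V = 4.1320 * 8.314 * 694.0450 / 0.1950
= 23842.8388 / 0.1950 = 122270.9683 Pa = 122.2710 kPa

122.2710 kPa


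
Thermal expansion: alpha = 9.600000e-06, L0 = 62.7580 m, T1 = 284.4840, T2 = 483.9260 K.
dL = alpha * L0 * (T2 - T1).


dT = 199.4420 K
dL = 9.600000e-06 * 62.7580 * 199.4420 = 0.120159 m
L_final = 62.878159 m

dL = 0.120159 m


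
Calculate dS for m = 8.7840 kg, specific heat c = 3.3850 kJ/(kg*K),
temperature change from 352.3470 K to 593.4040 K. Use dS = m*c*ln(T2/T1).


T2/T1 = 1.6841
ln(T2/T1) = 0.5213
dS = 8.7840 * 3.3850 * 0.5213 = 15.4990 kJ/K

15.4990 kJ/K


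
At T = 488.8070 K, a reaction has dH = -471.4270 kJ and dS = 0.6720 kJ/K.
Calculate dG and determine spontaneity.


T*dS = 488.8070 * 0.6720 = 328.4783 kJ
dG = -471.4270 - 328.4783 = -799.9053 kJ (spontaneous)

dG = -799.9053 kJ, spontaneous


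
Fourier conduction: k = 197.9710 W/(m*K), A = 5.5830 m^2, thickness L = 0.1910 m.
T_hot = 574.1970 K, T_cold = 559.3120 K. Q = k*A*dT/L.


dT = 14.8850 K
Q = 197.9710 * 5.5830 * 14.8850 / 0.1910 = 86135.9953 W

86135.9953 W


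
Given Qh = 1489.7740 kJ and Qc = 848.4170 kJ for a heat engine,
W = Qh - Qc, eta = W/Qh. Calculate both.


W = 1489.7740 - 848.4170 = 641.3570 kJ
eta = 641.3570 / 1489.7740 = 0.4305 = 43.0506%

W = 641.3570 kJ, eta = 43.0506%


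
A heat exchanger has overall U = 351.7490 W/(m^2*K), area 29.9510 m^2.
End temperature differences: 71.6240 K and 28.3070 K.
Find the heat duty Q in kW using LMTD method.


LMTD = 46.6617 K
Q = 351.7490 * 29.9510 * 46.6617 = 491591.4863 W = 491.5915 kW

491.5915 kW


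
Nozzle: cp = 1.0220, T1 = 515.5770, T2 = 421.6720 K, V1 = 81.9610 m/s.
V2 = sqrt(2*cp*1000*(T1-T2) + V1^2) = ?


dT = 93.9050 K
2*cp*1000*dT = 191941.8200
V1^2 = 6717.6055
V2 = sqrt(198659.4255) = 445.7123 m/s

445.7123 m/s


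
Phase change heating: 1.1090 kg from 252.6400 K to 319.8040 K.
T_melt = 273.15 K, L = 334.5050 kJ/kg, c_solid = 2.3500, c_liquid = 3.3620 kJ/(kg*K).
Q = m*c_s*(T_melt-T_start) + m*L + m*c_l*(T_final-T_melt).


Q1 (sensible, solid) = 1.1090 * 2.3500 * 20.5100 = 53.4521 kJ
Q2 (latent) = 1.1090 * 334.5050 = 370.9660 kJ
Q3 (sensible, liquid) = 1.1090 * 3.3620 * 46.6540 = 173.9475 kJ
Q_total = 598.3657 kJ

598.3657 kJ


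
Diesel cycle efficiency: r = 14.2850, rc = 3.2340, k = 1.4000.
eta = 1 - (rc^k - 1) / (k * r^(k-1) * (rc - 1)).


r^(k-1) = 2.8970
rc^k = 5.1717
eta = 0.5396 = 53.9581%

53.9581%


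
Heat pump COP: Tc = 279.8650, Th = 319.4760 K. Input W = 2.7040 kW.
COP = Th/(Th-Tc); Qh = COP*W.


COP = 319.4760 / 39.6110 = 8.0653
Qh = 8.0653 * 2.7040 = 21.8087 kW

COP = 8.0653, Qh = 21.8087 kW


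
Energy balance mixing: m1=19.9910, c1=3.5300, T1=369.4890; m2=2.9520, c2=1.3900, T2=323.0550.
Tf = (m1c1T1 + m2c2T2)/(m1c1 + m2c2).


num = 27399.7699
den = 74.6715
Tf = 366.9374 K

366.9374 K


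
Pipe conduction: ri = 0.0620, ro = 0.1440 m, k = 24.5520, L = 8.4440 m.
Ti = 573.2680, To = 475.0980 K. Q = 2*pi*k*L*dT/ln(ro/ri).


dT = 98.1700 K
ln(ro/ri) = 0.8427
Q = 2*pi*24.5520*8.4440*98.1700 / 0.8427 = 151751.0247 W

151751.0247 W


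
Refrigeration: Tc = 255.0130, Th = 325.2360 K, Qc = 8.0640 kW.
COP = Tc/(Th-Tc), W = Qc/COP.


COP = 255.0130 / 70.2230 = 3.6315
W = 8.0640 / 3.6315 = 2.2206 kW

COP = 3.6315, W = 2.2206 kW


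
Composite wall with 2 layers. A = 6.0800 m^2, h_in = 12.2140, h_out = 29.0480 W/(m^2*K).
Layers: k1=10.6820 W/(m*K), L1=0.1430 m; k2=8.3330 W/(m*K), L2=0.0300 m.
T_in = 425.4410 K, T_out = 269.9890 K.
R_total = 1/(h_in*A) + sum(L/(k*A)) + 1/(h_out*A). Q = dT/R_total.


R_conv_in = 1/(12.2140*6.0800) = 0.0135
R_1 = 0.1430/(10.6820*6.0800) = 0.0022
R_2 = 0.0300/(8.3330*6.0800) = 0.0006
R_conv_out = 1/(29.0480*6.0800) = 0.0057
R_total = 0.0219 K/W
Q = 155.4520 / 0.0219 = 7091.1185 W

R_total = 0.0219 K/W, Q = 7091.1185 W


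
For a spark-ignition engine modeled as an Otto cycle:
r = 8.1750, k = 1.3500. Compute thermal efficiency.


r^(k-1) = 2.0863
eta = 1 - 1/2.0863 = 0.5207 = 52.0676%

52.0676%


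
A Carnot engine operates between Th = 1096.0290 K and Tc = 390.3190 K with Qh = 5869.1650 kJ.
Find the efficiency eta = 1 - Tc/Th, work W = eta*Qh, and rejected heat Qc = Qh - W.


eta = 1 - 390.3190/1096.0290 = 0.6439
W = 0.6439 * 5869.1650 = 3779.0318 kJ
Qc = 5869.1650 - 3779.0318 = 2090.1332 kJ

eta = 64.3879%, W = 3779.0318 kJ, Qc = 2090.1332 kJ


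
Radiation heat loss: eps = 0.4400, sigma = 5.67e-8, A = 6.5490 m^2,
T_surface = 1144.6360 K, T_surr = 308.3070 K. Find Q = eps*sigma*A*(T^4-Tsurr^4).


T^4 = 1.7166e+12
Tsurr^4 = 9.0351e+09
Q = 0.4400 * 5.67e-8 * 6.5490 * 1.7076e+12 = 278989.8732 W

278989.8732 W


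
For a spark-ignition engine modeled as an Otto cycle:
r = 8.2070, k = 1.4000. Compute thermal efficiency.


r^(k-1) = 2.3210
eta = 1 - 1/2.3210 = 0.5691 = 56.9150%

56.9150%


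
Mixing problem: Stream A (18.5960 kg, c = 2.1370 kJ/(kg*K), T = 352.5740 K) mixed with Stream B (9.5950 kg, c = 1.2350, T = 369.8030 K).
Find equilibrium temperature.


num = 18393.2689
den = 51.5895
Tf = 356.5314 K

356.5314 K


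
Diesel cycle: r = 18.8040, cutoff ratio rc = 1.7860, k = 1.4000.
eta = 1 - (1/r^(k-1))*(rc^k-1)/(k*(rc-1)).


r^(k-1) = 3.2337
rc^k = 2.2523
eta = 0.6481 = 64.8057%

64.8057%


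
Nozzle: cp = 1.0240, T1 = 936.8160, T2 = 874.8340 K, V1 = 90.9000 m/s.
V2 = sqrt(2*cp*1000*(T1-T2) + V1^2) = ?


dT = 61.9820 K
2*cp*1000*dT = 126939.1360
V1^2 = 8262.8100
V2 = sqrt(135201.9460) = 367.6982 m/s

367.6982 m/s


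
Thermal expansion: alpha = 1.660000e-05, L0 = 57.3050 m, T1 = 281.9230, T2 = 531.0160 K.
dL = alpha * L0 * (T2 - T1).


dT = 249.0930 K
dL = 1.660000e-05 * 57.3050 * 249.0930 = 0.236953 m
L_final = 57.541953 m

dL = 0.236953 m


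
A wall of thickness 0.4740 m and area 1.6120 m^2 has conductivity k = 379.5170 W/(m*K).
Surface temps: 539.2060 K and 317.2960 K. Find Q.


dT = 221.9100 K
Q = 379.5170 * 1.6120 * 221.9100 / 0.4740 = 286414.3700 W

286414.3700 W


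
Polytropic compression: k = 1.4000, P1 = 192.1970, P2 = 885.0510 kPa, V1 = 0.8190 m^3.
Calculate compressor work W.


(k-1)/k = 0.2857
(P2/P1)^exp = 1.5470
W = 3.5000 * 192.1970 * 0.8190 * (1.5470 - 1) = 301.3633 kJ

301.3633 kJ
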